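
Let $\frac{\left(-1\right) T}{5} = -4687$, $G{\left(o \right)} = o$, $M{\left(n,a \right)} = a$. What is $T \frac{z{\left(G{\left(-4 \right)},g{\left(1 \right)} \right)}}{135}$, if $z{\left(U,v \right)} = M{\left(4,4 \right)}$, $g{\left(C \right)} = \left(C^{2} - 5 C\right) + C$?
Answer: $\frac{18748}{27} \approx 694.37$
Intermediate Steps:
$g{\left(C \right)} = C^{2} - 4 C$
$z{\left(U,v \right)} = 4$
$T = 23435$ ($T = \left(-5\right) \left(-4687\right) = 23435$)
$T \frac{z{\left(G{\left(-4 \right)},g{\left(1 \right)} \right)}}{135} = 23435 \cdot \frac{4}{135} = \frac{18748}{27}$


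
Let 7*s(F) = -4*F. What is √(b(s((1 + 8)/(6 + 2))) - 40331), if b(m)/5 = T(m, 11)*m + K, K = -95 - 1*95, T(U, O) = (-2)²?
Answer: I*√2023399/7 ≈ 203.21*I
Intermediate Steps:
T(U, O) = 4
s(F) = -4*F/7 (s(F) = (-4*F)/7 = -4*F/7)
K = -190 (K = -95 - 95 = -190)
b(m) = -950 + 20*m (b(m) = 5*(4*m - 190) = 5*(-190 + 4*m) = -950 + 20*m)
√(b(s((1 + 8)/(6 + 2))) - 40331) = √((-950 + 20*(-4*(1 + 8)/(7*(6 + 2)))) - 40331) = √((-950 + 20*(-36/(7*8))) - 40331) = √((-950 + 20*(-4/7*9/8)) - 40331) = √((-950 + 20*(-9/14)) - 40331) = √((-950 - 90/7) - 40331) = √(-6740/7 - 40331) = √(-289057/7) = I*√2023399/7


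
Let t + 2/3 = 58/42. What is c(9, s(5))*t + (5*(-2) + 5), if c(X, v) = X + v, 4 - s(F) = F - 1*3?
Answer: 20/7 ≈ 2.8571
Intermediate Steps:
t = 5/7 (t = -2/3 + 58/42 = -2/3 + 58*(1/42) = -2/3 + 29/21 = 5/7 ≈ 0.71429)
s(F) = 7 - F (s(F) = 4 - (F - 1*3) = 4 - (F - 3) = 4 - (-3 + F) = 4 + (3 - F) = 7 - F)
c(9, s(5))*t + (5*(-2) + 5) = (9 + (7 - 1*5))*(5/7) + (5*(-2) + 5) = (9 + (7 - 5))*(5/7) + (-10 + 5) = (9 + 2)*(5/7) - 5 = 11*(5/7) - 5 = 55/7 - 5 = 20/7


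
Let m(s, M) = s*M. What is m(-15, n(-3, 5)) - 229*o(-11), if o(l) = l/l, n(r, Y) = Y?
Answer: -304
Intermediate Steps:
m(s, M) = M*s
o(l) = 1
m(-15, n(-3, 5)) - 229*o(-11) = 5*(-15) - 229*1 = -75 - 229 = -304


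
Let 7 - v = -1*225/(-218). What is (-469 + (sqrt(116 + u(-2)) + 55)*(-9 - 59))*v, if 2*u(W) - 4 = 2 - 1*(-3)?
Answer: -5475909/218 - 22117*sqrt(482)/109 ≈ -29574.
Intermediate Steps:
u(W) = 9/2 (u(W) = 2 + (2 - 1*(-3))/2 = 2 + (2 + 3)/2 = 2 + (1/2)*5 = 2 + 5/2 = 9/2)
v = 1301/218 (v = 7 - (-1*225)/(-218) = 7 - (-225)*(-1)/218 = 7 - 1*225/218 = 7 - 225/218 = 1301/218 ≈ 5.9679)
(-469 + (sqrt(116 + u(-2)) + 55)*(-9 - 59))*v = (-469 + (sqrt(116 + 9/2) + 55)*(-9 - 59))*(1301/218) = (-469 + (sqrt(241/2) + 55)*(-68))*(1301/218) = (-469 + (sqrt(482)/2 + 55)*(-68))*(1301/218) = (-469 + (55 + sqrt(482)/2)*(-68))*(1301/218) = (-469 + (-3740 - 34*sqrt(482)))*(1301/218) = (-4209 - 34*sqrt(482))*(1301/218) = -5475909/218 - 22117*sqrt(482)/109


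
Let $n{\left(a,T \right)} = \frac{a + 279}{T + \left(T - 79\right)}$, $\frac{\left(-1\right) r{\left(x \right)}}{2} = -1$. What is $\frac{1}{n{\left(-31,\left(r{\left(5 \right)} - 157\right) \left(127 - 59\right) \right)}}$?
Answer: $- \frac{21159}{248} \approx -85.319$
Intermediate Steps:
$r{\left(x \right)} = 2$ ($r{\left(x \right)} = \left(-2\right) \left(-1\right) = 2$)
$n{\left(a,T \right)} = \frac{279 + a}{-79 + 2 T}$ ($n{\left(a,T \right)} = \frac{279 + a}{T + \left(-79 + T\right)} = \frac{279 + a}{-79 + 2 T}$)
$\frac{1}{n{\left(-31,\left(r{\left(5 \right)} - 157\right) \left(127 - 59\right) \right)}} = \frac{1}{\frac{1}{-79 + 2 \left(2 - 157\right) \left(127 - 59\right)} \left(279 - 31\right)} = \frac{1}{\frac{1}{-79 + 2 \left(\left(-155\right) 68\right)} 248} = \frac{1}{\frac{1}{-79 + 2 \left(-10540\right)} 248} = \frac{1}{\frac{1}{-79 - 21080} \cdot 248} = \frac{1}{\frac{1}{-21159} \cdot 248} = \frac{1}{\left(- \frac{1}{21159}\right) 248} = \frac{1}{- \frac{248}{21159}} = - \frac{21159}{248}$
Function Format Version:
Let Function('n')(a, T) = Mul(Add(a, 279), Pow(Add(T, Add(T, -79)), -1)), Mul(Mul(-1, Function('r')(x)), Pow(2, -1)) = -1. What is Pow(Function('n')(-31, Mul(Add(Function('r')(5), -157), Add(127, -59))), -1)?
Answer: Rational(-21159, 248) ≈ -85.319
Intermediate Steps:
Function('r')(x) = 2 (Function('r')(x) = Mul(-2, -1) = 2)
Function('n')(a, T) = Mul(Pow(Add(-79, Mul(2, T)), -1), Add(279, a)) (Function('n')(a, T) = Mul(Add(279, a), Pow(Add(T, Add(-79, T)), -1)) = Mul(Add(279, a), Pow(Add(-79, Mul(2, T)), -1)) = Mul(Pow(Add(-79, Mul(2, T)), -1), Add(279, a)))
Pow(Function('n')(-31, Mul(Add(Function('r')(5), -157), Add(127, -59))), -1) = Pow(Mul(Pow(Add(-79, Mul(2, Mul(Add(2, -157), Add(127, -59)))), -1), Add(279, -31)), -1) = Pow(Mul(Pow(Add(-79, Mul(2, Mul(-155, 68))), -1), 248), -1) = Pow(Mul(Pow(Add(-79, Mul(2, -10540)), -1), 248), -1) = Pow(Mul(Pow(Add(-79, -21080), -1), 248), -1) = Pow(Mul(Pow(-21159, -1), 248), -1) = Pow(Mul(Rational(-1, 21159), 248), -1) = Pow(Rational(-248, 21159), -1) = Rational(-21159, 248)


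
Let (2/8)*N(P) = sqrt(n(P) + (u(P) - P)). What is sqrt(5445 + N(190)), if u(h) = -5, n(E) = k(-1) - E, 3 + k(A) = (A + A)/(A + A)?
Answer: sqrt(5445 + 12*I*sqrt(43)) ≈ 73.792 + 0.5332*I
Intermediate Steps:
k(A) = -2 (k(A) = -3 + (A + A)/(A + A) = -3 + (2*A)/((2*A)) = -3 + (2*A)*(1/(2*A)) = -3 + 1 = -2)
n(E) = -2 - E
N(P) = 4*sqrt(-7 - 2*P) (N(P) = 4*sqrt((-2 - P) + (-5 - P)) = 4*sqrt(-7 - 2*P))
sqrt(5445 + N(190)) = sqrt(5445 + 4*sqrt(-7 - 2*190)) = sqrt(5445 + 4*sqrt(-7 - 380)) = sqrt(5445 + 4*sqrt(-387)) = sqrt(5445 + 4*(3*I*sqrt(43))) = sqrt(5445 + 12*I*sqrt(43))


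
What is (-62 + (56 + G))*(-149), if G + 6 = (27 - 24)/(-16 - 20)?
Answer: 21605/12 ≈ 1800.4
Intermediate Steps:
G = -73/12 (G = -6 + (27 - 24)/(-16 - 20) = -6 + 3/(-36) = -6 + 3*(-1/36) = -6 - 1/12 = -73/12 ≈ -6.0833)
(-62 + (56 + G))*(-149) = (-62 + (56 - 73/12))*(-149) = (-62 + 599/12)*(-149) = -145/12*(-149) = 21605/12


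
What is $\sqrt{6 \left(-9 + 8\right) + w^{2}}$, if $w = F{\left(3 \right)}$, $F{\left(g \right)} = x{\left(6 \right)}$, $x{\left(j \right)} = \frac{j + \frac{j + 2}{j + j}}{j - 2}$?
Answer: $\frac{i \sqrt{29}}{3} \approx 1.7951 i$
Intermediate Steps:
$x{\left(j \right)} = \frac{j + \frac{2 + j}{2 j}}{-2 + j}$
$F{\left(g \right)} = \frac{5}{3}$ ($F{\left(g \right)} = \frac{1 + 6^{2} + \frac{1}{2} \cdot 6}{6 \left(-2 + 6\right)} = \frac{1 + 36 + 3}{6 \cdot 4} = \frac{1}{6} \cdot \frac{1}{4} \cdot 40 = \frac{5}{3}$)
$w = \frac{5}{3} \approx 1.6667$
$\sqrt{6 \left(-9 + 8\right) + w^{2}} = \sqrt{6 \left(-9 + 8\right) + \left(\frac{5}{3}\right)^{2}} = \sqrt{6 \left(-1\right) + \frac{25}{9}} = \sqrt{-6 + \frac{25}{9}} = \sqrt{- \frac{29}{9}} = \frac{i \sqrt{29}}{3}$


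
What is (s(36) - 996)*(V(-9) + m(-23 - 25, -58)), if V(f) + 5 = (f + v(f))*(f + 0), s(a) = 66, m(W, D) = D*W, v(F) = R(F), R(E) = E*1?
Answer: -2735130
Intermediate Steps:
R(E) = E
v(F) = F
V(f) = -5 + 2*f**2 (V(f) = -5 + (f + f)*(f + 0) = -5 + (2*f)*f = -5 + 2*f**2)
(s(36) - 996)*(V(-9) + m(-23 - 25, -58)) = (66 - 996)*((-5 + 2*(-9)**2) - 58*(-23 - 25)) = -930*((-5 + 2*81) - 58*(-48)) = -930*((-5 + 162) + 2784) = -930*(157 + 2784) = -930*2941 = -2735130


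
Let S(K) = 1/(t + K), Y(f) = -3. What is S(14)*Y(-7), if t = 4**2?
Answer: -1/10 ≈ -0.10000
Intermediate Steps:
t = 16
S(K) = 1/(16 + K)
S(14)*Y(-7) = -3/(16 + 14) = -3/30 = (1/30)*(-3) = -1/10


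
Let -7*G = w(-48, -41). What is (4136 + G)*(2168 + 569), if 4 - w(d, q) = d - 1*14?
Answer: 11294426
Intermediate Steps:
w(d, q) = 18 - d (w(d, q) = 4 - (d - 1*14) = 4 - (d - 14) = 4 - (-14 + d) = 4 + (14 - d) = 18 - d)
G = -66/7 (G = -(18 - 1*(-48))/7 = -(18 + 48)/7 = -⅐*66 = -66/7 ≈ -9.4286)
(4136 + G)*(2168 + 569) = (4136 - 66/7)*(2168 + 569) = (28886/7)*2737 = 11294426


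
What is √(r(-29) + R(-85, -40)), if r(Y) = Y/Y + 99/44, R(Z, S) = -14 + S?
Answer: I*√203/2 ≈ 7.1239*I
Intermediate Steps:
r(Y) = 13/4 (r(Y) = 1 + 99*(1/44) = 1 + 9/4 = 13/4)
√(r(-29) + R(-85, -40)) = √(13/4 + (-14 - 40)) = √(13/4 - 54) = √(-203/4) = I*√203/2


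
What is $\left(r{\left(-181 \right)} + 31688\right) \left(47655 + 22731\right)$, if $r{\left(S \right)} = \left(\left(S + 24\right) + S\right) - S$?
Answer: $2219340966$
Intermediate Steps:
$r{\left(S \right)} = 24 + S$ ($r{\left(S \right)} = \left(\left(24 + S\right) + S\right) - S = \left(24 + 2 S\right) - S = 24 + S$)
$\left(r{\left(-181 \right)} + 31688\right) \left(47655 + 22731\right) = \left(\left(24 - 181\right) + 31688\right) \left(47655 + 22731\right) = \left(-157 + 31688\right) 70386 = 31531 \cdot 70386 = 2219340966$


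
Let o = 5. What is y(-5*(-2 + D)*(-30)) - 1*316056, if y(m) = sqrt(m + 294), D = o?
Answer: -316056 + 2*sqrt(186) ≈ -3.1603e+5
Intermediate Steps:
D = 5
y(m) = sqrt(294 + m)
y(-5*(-2 + D)*(-30)) - 1*316056 = sqrt(294 - 5*(-2 + 5)*(-30)) - 1*316056 = sqrt(294 - 5*3*(-30)) - 316056 = sqrt(294 - 15*(-30)) - 316056 = sqrt(294 + 450) - 316056 = sqrt(744) - 316056 = 2*sqrt(186) - 316056 = -316056 + 2*sqrt(186)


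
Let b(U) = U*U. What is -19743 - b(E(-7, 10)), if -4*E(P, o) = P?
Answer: -315937/16 ≈ -19746.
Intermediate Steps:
E(P, o) = -P/4
b(U) = U²
-19743 - b(E(-7, 10)) = -19743 - (-¼*(-7))² = -19743 - (7/4)² = -19743 - 1*49/16 = -19743 - 49/16 = -315937/16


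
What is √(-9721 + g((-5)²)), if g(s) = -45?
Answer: I*√9766 ≈ 98.823*I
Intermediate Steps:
√(-9721 + g((-5)²)) = √(-9721 - 45) = √(-9766) = I*√9766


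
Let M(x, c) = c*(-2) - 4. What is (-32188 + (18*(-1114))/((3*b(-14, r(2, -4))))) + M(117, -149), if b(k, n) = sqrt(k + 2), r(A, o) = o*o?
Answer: -31894 + 1114*I*sqrt(3) ≈ -31894.0 + 1929.5*I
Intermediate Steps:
r(A, o) = o**2
M(x, c) = -4 - 2*c (M(x, c) = -2*c - 4 = -4 - 2*c)
b(k, n) = sqrt(2 + k)
(-32188 + (18*(-1114))/((3*b(-14, r(2, -4))))) + M(117, -149) = (-32188 + (18*(-1114))/((3*sqrt(2 - 14)))) + (-4 - 2*(-149)) = (-32188 - 20052*(-I*sqrt(3)/18)) + (-4 + 298) = (-32188 - 20052*(-I*sqrt(3)/18)) + 294 = (-32188 - (-1114)*I*sqrt(3)) + 294 = (-32188 + 1114*I*sqrt(3)) + 294 = -31894 + 1114*I*sqrt(3)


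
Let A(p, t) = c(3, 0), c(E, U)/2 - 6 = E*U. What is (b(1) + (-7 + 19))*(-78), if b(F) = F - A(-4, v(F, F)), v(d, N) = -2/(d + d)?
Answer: -78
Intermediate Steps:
v(d, N) = -1/d (v(d, N) = -2*1/(2*d) = -1/d)
c(E, U) = 12 + 2*E*U (c(E, U) = 12 + 2*(E*U) = 12 + 2*E*U)
A(p, t) = 12 (A(p, t) = 12 + 2*3*0 = 12 + 0 = 12)
b(F) = -12 + F (b(F) = F - 1*12 = F - 12 = -12 + F)
(b(1) + (-7 + 19))*(-78) = ((-12 + 1) + (-7 + 19))*(-78) = (-11 + 12)*(-78) = 1*(-78) = -78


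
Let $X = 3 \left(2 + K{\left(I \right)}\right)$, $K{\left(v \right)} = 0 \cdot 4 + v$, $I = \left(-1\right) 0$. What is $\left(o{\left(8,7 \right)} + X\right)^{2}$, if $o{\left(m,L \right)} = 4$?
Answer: $100$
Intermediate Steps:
$I = 0$
$K{\left(v \right)} = v$ ($K{\left(v \right)} = 0 + v = v$)
$X = 6$ ($X = 3 \left(2 + 0\right) = 3 \cdot 2 = 6$)
$\left(o{\left(8,7 \right)} + X\right)^{2} = \left(4 + 6\right)^{2} = 10^{2} = 100$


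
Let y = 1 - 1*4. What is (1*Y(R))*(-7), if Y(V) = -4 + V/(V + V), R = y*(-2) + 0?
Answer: 49/2 ≈ 24.500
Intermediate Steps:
y = -3 (y = 1 - 4 = -3)
R = 6 (R = -3*(-2) + 0 = 6 + 0 = 6)
Y(V) = -7/2 (Y(V) = -4 + V/((2*V)) = -4 + V*(1/(2*V)) = -4 + 1/2 = -7/2)
(1*Y(R))*(-7) = (1*(-7/2))*(-7) = -7/2*(-7) = 49/2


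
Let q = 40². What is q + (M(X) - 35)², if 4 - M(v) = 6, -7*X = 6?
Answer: 2969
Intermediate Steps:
q = 1600
X = -6/7 (X = -⅐*6 = -6/7 ≈ -0.85714)
M(v) = -2 (M(v) = 4 - 1*6 = 4 - 6 = -2)
q + (M(X) - 35)² = 1600 + (-2 - 35)² = 1600 + (-37)² = 1600 + 1369 = 2969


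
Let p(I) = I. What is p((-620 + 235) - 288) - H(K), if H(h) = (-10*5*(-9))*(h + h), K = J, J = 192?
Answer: -173473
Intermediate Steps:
K = 192
H(h) = 900*h (H(h) = (-50*(-9))*(2*h) = 450*(2*h) = 900*h)
p((-620 + 235) - 288) - H(K) = ((-620 + 235) - 288) - 900*192 = (-385 - 288) - 1*172800 = -673 - 172800 = -173473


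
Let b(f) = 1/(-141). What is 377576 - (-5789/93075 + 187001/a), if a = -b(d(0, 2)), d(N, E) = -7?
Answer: -2418978756586/93075 ≈ -2.5990e+7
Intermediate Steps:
b(f) = -1/141
a = 1/141 (a = -1*(-1/141) = 1/141 ≈ 0.0070922)
377576 - (-5789/93075 + 187001/a) = 377576 - (-5789/93075 + 187001/(1/141)) = 377576 - (-5789*1/93075 + 187001*141) = 377576 - (-5789/93075 + 26367141) = 377576 - 1*2454121642786/93075 = 377576 - 2454121642786/93075 = -2418978756586/93075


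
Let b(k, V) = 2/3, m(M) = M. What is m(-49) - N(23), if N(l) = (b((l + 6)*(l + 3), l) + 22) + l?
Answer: -284/3 ≈ -94.667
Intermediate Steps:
b(k, V) = 2/3 (b(k, V) = 2*(1/3) = 2/3)
N(l) = 68/3 + l (N(l) = (2/3 + 22) + l = 68/3 + l)
m(-49) - N(23) = -49 - (68/3 + 23) = -49 - 1*137/3 = -49 - 137/3 = -284/3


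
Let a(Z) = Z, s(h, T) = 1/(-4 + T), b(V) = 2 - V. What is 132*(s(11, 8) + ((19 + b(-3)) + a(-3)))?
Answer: 2805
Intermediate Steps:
132*(s(11, 8) + ((19 + b(-3)) + a(-3))) = 132*(1/(-4 + 8) + ((19 + (2 - 1*(-3))) - 3)) = 132*(1/4 + ((19 + (2 + 3)) - 3)) = 132*(1/4 + ((19 + 5) - 3)) = 132*(1/4 + (24 - 3)) = 132*(1/4 + 21) = 132*(85/4) = 2805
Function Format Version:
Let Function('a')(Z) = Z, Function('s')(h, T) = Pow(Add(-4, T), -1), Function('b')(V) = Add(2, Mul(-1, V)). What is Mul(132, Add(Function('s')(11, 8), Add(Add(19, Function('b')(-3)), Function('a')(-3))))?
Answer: 2805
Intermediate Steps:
Mul(132, Add(Function('s')(11, 8), Add(Add(19, Function('b')(-3)), Function('a')(-3)))) = Mul(132, Add(Pow(Add(-4, 8), -1), Add(Add(19, Add(2, Mul(-1, -3))), -3))) = Mul(132, Add(Pow(4, -1), Add(Add(19, Add(2, 3)), -3))) = Mul(132, Add(Rational(1, 4), Add(Add(19, 5), -3))) = Mul(132, Add(Rational(1, 4), Add(24, -3))) = Mul(132, Add(Rational(1, 4), 21)) = Mul(132, Rational(85, 4)) = 2805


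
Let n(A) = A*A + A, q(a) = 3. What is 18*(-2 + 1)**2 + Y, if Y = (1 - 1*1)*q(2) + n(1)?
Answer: 20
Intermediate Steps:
n(A) = A + A**2 (n(A) = A**2 + A = A + A**2)
Y = 2 (Y = (1 - 1*1)*3 + 1*(1 + 1) = (1 - 1)*3 + 1*2 = 0*3 + 2 = 0 + 2 = 2)
18*(-2 + 1)**2 + Y = 18*(-2 + 1)**2 + 2 = 18*(-1)**2 + 2 = 18*1 + 2 = 18 + 2 = 20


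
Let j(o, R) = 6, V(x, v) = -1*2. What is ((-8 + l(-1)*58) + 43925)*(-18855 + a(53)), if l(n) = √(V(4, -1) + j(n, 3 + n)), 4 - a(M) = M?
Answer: -832399832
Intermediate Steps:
V(x, v) = -2
a(M) = 4 - M
l(n) = 2 (l(n) = √(-2 + 6) = √4 = 2)
((-8 + l(-1)*58) + 43925)*(-18855 + a(53)) = ((-8 + 2*58) + 43925)*(-18855 + (4 - 1*53)) = ((-8 + 116) + 43925)*(-18855 + (4 - 53)) = (108 + 43925)*(-18855 - 49) = 44033*(-18904) = -832399832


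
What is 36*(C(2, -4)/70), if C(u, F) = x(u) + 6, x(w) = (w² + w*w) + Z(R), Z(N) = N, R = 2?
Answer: 288/35 ≈ 8.2286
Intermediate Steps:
x(w) = 2 + 2*w² (x(w) = (w² + w*w) + 2 = (w² + w²) + 2 = 2*w² + 2 = 2 + 2*w²)
C(u, F) = 8 + 2*u² (C(u, F) = (2 + 2*u²) + 6 = 8 + 2*u²)
36*(C(2, -4)/70) = 36*((8 + 2*2²)/70) = 36*((8 + 2*4)*(1/70)) = 36*((8 + 8)*(1/70)) = 36*(16*(1/70)) = 36*(8/35) = 288/35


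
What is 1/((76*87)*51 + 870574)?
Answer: 1/1207786 ≈ 8.2796e-7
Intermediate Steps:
1/((76*87)*51 + 870574) = 1/(6612*51 + 870574) = 1/(337212 + 870574) = 1/1207786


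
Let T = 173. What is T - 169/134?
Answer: 23013/134 ≈ 171.74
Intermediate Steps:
T - 169/134 = 173 - 169/134 = 23013/134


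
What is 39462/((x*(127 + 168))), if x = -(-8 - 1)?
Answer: 13154/885 ≈ 14.863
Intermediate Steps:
x = 9 (x = -1*(-9) = 9)
39462/((x*(127 + 168))) = 39462/((9*(127 + 168))) = 39462/((9*295)) = 39462/2655 = 39462*(1/2655) = 13154/885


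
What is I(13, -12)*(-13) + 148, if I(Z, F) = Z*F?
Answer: 2176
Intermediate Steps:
I(Z, F) = F*Z
I(13, -12)*(-13) + 148 = -12*13*(-13) + 148 = -156*(-13) + 148 = 2028 + 148 = 2176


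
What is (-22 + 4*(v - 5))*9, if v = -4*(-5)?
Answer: 342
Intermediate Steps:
v = 20
(-22 + 4*(v - 5))*9 = (-22 + 4*(20 - 5))*9 = (-22 + 4*15)*9 = (-22 + 60)*9 = 38*9 = 342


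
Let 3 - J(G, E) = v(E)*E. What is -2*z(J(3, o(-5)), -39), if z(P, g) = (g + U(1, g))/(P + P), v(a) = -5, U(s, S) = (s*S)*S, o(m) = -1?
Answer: 741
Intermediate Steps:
U(s, S) = s*S² (U(s, S) = (S*s)*S = s*S²)
J(G, E) = 3 + 5*E (J(G, E) = 3 - (-5)*E = 3 + 5*E)
z(P, g) = (g + g²)/(2*P) (z(P, g) = (g + 1*g²)/(P + P) = (g + g²)/((2*P)) = (g + g²)*(1/(2*P)) = (g + g²)/(2*P))
-2*z(J(3, o(-5)), -39) = -(-39)*(1 - 39)/(3 + 5*(-1)) = -(-39)*(-38)/(3 - 5) = -(-39)*(-38)/(-2) = -(-39)*(-1)*(-38)/2 = -2*(-741/2) = 741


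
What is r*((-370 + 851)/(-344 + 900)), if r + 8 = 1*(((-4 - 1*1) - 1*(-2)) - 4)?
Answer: -7215/556 ≈ -12.977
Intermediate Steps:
r = -15 (r = -8 + 1*(((-4 - 1*1) - 1*(-2)) - 4) = -8 + 1*(((-4 - 1) + 2) - 4) = -8 + 1*((-5 + 2) - 4) = -8 + 1*(-3 - 4) = -8 + 1*(-7) = -8 - 7 = -15)
r*((-370 + 851)/(-344 + 900)) = -15*(-370 + 851)/(-344 + 900) = -7215/556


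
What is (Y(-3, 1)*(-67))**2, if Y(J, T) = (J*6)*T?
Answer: 1454436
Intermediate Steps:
Y(J, T) = 6*J*T (Y(J, T) = (6*J)*T = 6*J*T)
(Y(-3, 1)*(-67))**2 = ((6*(-3)*1)*(-67))**2 = (-18*(-67))**2 = 1206**2 = 1454436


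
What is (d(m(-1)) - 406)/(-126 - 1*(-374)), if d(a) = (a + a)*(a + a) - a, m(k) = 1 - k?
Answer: -49/31 ≈ -1.5806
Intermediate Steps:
d(a) = -a + 4*a² (d(a) = (2*a)*(2*a) - a = 4*a² - a = -a + 4*a²)
(d(m(-1)) - 406)/(-126 - 1*(-374)) = ((1 - 1*(-1))*(-1 + 4*(1 - 1*(-1))) - 406)/(-126 - 1*(-374)) = ((1 + 1)*(-1 + 4*(1 + 1)) - 406)/(-126 + 374) = (2*(-1 + 4*2) - 406)/248 = (2*(-1 + 8) - 406)*(1/248) = (2*7 - 406)*(1/248) = (14 - 406)*(1/248) = -392*1/248 = -49/31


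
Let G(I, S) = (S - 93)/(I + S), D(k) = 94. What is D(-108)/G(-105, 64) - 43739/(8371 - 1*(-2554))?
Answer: 40836519/316825 ≈ 128.89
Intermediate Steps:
G(I, S) = (-93 + S)/(I + S)
D(-108)/G(-105, 64) - 43739/(8371 - 1*(-2554)) = 94/(((-93 + 64)/(-105 + 64))) - 43739/(8371 - 1*(-2554)) = 94/((-29/(-41))) - 43739/(8371 + 2554) = 94/((-1/41*(-29))) - 43739/10925 = 94/(29/41) - 43739*1/10925 = 94*(41/29) - 43739/10925 = 3854/29 - 43739/10925 = 40836519/316825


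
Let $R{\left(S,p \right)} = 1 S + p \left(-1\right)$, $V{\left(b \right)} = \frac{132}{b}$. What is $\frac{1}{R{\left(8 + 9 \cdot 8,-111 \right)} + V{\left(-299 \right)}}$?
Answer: $\frac{299}{56977} \approx 0.0052477$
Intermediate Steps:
$R{\left(S,p \right)} = S - p$
$\frac{1}{R{\left(8 + 9 \cdot 8,-111 \right)} + V{\left(-299 \right)}} = \frac{1}{\left(\left(8 + 9 \cdot 8\right) - -111\right) + \frac{132}{-299}} = \frac{1}{\left(\left(8 + 72\right) + 111\right) + 132 \left(- \frac{1}{299}\right)} = \frac{1}{\left(80 + 111\right) - \frac{132}{299}} = \frac{1}{191 - \frac{132}{299}} = \frac{1}{\frac{56977}{299}} = \frac{299}{56977}$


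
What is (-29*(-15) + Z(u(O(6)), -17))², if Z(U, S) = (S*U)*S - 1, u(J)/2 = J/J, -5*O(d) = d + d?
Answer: 1024144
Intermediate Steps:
O(d) = -2*d/5 (O(d) = -(d + d)/5 = -2*d/5)
u(J) = 2 (u(J) = 2*(J/J) = 2*1 = 2)
Z(U, S) = -1 + U*S² (Z(U, S) = U*S² - 1 = -1 + U*S²)
(-29*(-15) + Z(u(O(6)), -17))² = (-29*(-15) + (-1 + 2*(-17)²))² = (435 + (-1 + 2*289))² = (435 + (-1 + 578))² = (435 + 577)² = 1012² = 1024144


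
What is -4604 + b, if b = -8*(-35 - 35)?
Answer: -4044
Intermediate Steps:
b = 560 (b = -8*(-70) = 560)
-4604 + b = -4604 + 560 = -4044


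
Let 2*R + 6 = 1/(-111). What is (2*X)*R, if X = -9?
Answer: 2001/37 ≈ 54.081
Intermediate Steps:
R = -667/222 (R = -3 + (½)/(-111) = -3 + (½)*(-1/111) = -3 - 1/222 = -667/222 ≈ -3.0045)
(2*X)*R = (2*(-9))*(-667/222) = -18*(-667/222) = 2001/37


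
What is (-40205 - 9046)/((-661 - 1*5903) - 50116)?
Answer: 49251/56680 ≈ 0.86893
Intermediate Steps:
(-40205 - 9046)/((-661 - 1*5903) - 50116) = -49251/((-661 - 5903) - 50116) = -49251/(-6564 - 50116) = -49251/(-56680) = -49251*(-1/56680) = 49251/56680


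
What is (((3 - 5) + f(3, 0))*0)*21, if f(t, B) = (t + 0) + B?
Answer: 0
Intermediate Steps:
f(t, B) = B + t (f(t, B) = t + B = B + t)
(((3 - 5) + f(3, 0))*0)*21 = (((3 - 5) + (0 + 3))*0)*21 = ((-2 + 3)*0)*21 = (1*0)*21 = 0*21 = 0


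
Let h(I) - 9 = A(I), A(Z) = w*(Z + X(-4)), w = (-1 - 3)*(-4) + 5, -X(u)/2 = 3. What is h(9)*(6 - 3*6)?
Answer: -864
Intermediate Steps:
X(u) = -6 (X(u) = -2*3 = -6)
w = 21 (w = -4*(-4) + 5 = 16 + 5 = 21)
A(Z) = -126 + 21*Z (A(Z) = 21*(Z - 6) = 21*(-6 + Z) = -126 + 21*Z)
h(I) = -117 + 21*I (h(I) = 9 + (-126 + 21*I) = -117 + 21*I)
h(9)*(6 - 3*6) = (-117 + 21*9)*(6 - 3*6) = (-117 + 189)*(6 - 18) = 72*(-12) = -864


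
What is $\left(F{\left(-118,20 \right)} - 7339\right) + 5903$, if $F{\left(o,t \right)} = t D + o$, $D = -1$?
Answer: $-1574$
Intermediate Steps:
$F{\left(o,t \right)} = o - t$ ($F{\left(o,t \right)} = t \left(-1\right) + o = - t + o = o - t$)
$\left(F{\left(-118,20 \right)} - 7339\right) + 5903 = \left(\left(-118 - 20\right) - 7339\right) + 5903 = \left(-138 - 7339\right) + 5903 = -7477 + 5903 = -1574$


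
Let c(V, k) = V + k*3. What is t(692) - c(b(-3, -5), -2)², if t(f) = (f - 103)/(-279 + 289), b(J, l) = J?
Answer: -221/10 ≈ -22.100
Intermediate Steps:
t(f) = -103/10 + f/10 (t(f) = (-103 + f)/10 = (-103 + f)*(⅒) = -103/10 + f/10)
c(V, k) = V + 3*k
t(692) - c(b(-3, -5), -2)² = (-103/10 + (⅒)*692) - (-3 + 3*(-2))² = (-103/10 + 346/5) - (-3 - 6)² = 589/10 - 1*(-9)² = 589/10 - 1*81 = 589/10 - 81 = -221/10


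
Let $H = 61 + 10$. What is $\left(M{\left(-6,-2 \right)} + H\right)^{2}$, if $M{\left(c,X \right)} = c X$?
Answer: $6889$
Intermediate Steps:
$M{\left(c,X \right)} = X c$
$H = 71$
$\left(M{\left(-6,-2 \right)} + H\right)^{2} = \left(\left(-2\right) \left(-6\right) + 71\right)^{2} = \left(12 + 71\right)^{2} = 83^{2} = 6889$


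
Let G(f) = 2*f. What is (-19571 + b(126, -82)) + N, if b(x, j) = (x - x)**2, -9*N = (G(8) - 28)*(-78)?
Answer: -19675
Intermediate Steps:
N = -104 (N = -(2*8 - 28)*(-78)/9 = -(16 - 28)*(-78)/9 = -(-4)*(-78)/3 = -1/9*936 = -104)
b(x, j) = 0 (b(x, j) = 0**2 = 0)
(-19571 + b(126, -82)) + N = (-19571 + 0) - 104 = -19571 - 104 = -19675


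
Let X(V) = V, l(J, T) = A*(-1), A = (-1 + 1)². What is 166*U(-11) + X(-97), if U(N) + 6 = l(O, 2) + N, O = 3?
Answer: -2919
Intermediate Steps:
A = 0 (A = 0² = 0)
l(J, T) = 0 (l(J, T) = 0*(-1) = 0)
U(N) = -6 + N (U(N) = -6 + (0 + N) = -6 + N)
166*U(-11) + X(-97) = 166*(-6 - 11) - 97 = 166*(-17) - 97 = -2822 - 97 = -2919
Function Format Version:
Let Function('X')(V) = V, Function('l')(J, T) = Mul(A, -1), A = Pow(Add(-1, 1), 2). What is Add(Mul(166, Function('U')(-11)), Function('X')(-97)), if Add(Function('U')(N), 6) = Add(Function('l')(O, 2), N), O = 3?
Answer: -2919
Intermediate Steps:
A = 0 (A = Pow(0, 2) = 0)
Function('l')(J, T) = 0 (Function('l')(J, T) = Mul(0, -1) = 0)
Function('U')(N) = Add(-6, N) (Function('U')(N) = Add(-6, Add(0, N)) = Add(-6, N))
Add(Mul(166, Function('U')(-11)), Function('X')(-97)) = Add(Mul(166, Add(-6, -11)), -97) = Add(Mul(166, -17), -97) = Add(-2822, -97) = -2919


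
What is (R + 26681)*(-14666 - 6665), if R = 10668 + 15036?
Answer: -1117424435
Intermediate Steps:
R = 25704
(R + 26681)*(-14666 - 6665) = (25704 + 26681)*(-14666 - 6665) = 52385*(-21331) = -1117424435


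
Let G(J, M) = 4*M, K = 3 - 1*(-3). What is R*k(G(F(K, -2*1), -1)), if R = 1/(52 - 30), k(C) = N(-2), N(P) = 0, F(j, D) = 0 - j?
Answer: 0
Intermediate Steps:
K = 6 (K = 3 + 3 = 6)
F(j, D) = -j
k(C) = 0
R = 1/22 ≈ 0.045455
R*k(G(F(K, -2*1), -1)) = (1/22)*0 = 0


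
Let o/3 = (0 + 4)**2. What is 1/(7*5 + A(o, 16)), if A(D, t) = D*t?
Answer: 1/803 ≈ 0.0012453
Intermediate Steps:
o = 48 (o = 3*(0 + 4)**2 = 3*4**2 = 3*16 = 48)
1/(7*5 + A(o, 16)) = 1/(7*5 + 48*16) = 1/(35 + 768) = 1/803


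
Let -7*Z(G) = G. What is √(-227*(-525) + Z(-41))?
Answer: √5839862/7 ≈ 345.23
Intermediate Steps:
Z(G) = -G/7
√(-227*(-525) + Z(-41)) = √(-227*(-525) - ⅐*(-41)) = √(119175 + 41/7) = √(834266/7) = √5839862/7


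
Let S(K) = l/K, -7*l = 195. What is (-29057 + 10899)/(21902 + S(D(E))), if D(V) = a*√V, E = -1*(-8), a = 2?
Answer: -623588137088/752165805047 - 99142680*√2/752165805047 ≈ -0.82924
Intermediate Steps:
E = 8
l = -195/7 (l = -⅐*195 = -195/7 ≈ -27.857)
D(V) = 2*√V
S(K) = -195/(7*K)
(-29057 + 10899)/(21902 + S(D(E))) = (-29057 + 10899)/(21902 - 195*√2/8/7) = -18158/(21902 - 195*√2/8/7) = -18158/(21902 - 195*√2/56)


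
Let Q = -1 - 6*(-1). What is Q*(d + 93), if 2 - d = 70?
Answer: 125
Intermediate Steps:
d = -68 (d = 2 - 1*70 = 2 - 70 = -68)
Q = 5 (Q = -1 + 6 = 5)
Q*(d + 93) = 5*(-68 + 93) = 5*25 = 125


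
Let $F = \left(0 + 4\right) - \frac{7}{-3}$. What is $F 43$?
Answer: $\frac{817}{3} \approx 272.33$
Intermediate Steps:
$F = \frac{19}{3}$ ($F = 4 - - \frac{7}{3} = 4 + \frac{7}{3} = \frac{19}{3} \approx 6.3333$)
$F 43 = \frac{19}{3} \cdot 43 = \frac{817}{3}$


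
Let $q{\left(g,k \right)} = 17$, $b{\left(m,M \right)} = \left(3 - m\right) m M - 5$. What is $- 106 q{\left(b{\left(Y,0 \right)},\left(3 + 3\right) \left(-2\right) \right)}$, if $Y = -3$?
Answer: $-1802$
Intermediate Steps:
$b{\left(m,M \right)} = -5 + M m \left(3 - m\right)$ ($b{\left(m,M \right)} = m \left(3 - m\right) M - 5 = M m \left(3 - m\right) - 5 = -5 + M m \left(3 - m\right)$)
$- 106 q{\left(b{\left(Y,0 \right)},\left(3 + 3\right) \left(-2\right) \right)} = \left(-106\right) 17 = -1802$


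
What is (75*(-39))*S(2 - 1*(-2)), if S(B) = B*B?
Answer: -46800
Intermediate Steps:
S(B) = B²
(75*(-39))*S(2 - 1*(-2)) = (75*(-39))*(2 - 1*(-2))² = -2925*(2 + 2)² = -2925*4² = -2925*16 = -46800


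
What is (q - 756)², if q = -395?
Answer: 1324801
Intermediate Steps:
(q - 756)² = (-395 - 756)² = (-1151)² = 1324801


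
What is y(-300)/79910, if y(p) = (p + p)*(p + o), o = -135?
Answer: 26100/7991 ≈ 3.2662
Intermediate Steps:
y(p) = 2*p*(-135 + p) (y(p) = (p + p)*(p - 135) = (2*p)*(-135 + p) = 2*p*(-135 + p))
y(-300)/79910 = (2*(-300)*(-135 - 300))/79910 = (2*(-300)*(-435))*(1/79910) = 261000*(1/79910) = 26100/7991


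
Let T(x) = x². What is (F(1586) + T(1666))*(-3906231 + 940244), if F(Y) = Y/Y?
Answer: -8232265979759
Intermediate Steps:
F(Y) = 1
(F(1586) + T(1666))*(-3906231 + 940244) = (1 + 1666²)*(-3906231 + 940244) = (1 + 2775556)*(-2965987) = 2775557*(-2965987) = -8232265979759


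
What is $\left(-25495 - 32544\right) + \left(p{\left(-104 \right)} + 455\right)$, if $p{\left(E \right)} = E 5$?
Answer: $-58104$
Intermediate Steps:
$p{\left(E \right)} = 5 E$
$\left(-25495 - 32544\right) + \left(p{\left(-104 \right)} + 455\right) = \left(-25495 - 32544\right) + \left(5 \left(-104\right) + 455\right) = -58039 + \left(-520 + 455\right) = -58039 - 65 = -58104$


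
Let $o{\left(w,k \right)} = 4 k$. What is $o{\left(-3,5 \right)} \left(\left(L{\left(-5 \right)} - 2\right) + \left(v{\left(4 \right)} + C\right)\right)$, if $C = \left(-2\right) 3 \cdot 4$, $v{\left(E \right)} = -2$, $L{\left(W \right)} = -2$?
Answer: $-600$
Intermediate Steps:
$C = -24$ ($C = \left(-6\right) 4 = -24$)
$o{\left(-3,5 \right)} \left(\left(L{\left(-5 \right)} - 2\right) + \left(v{\left(4 \right)} + C\right)\right) = 4 \cdot 5 \left(\left(-2 - 2\right) - 26\right) = 20 \left(-4 - 26\right) = 20 \left(-30\right) = -600$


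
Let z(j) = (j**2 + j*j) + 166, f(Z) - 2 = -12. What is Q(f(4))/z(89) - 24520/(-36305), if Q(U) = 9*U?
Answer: 12974957/19372348 ≈ 0.66977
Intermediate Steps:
f(Z) = -10 (f(Z) = 2 - 12 = -10)
z(j) = 166 + 2*j**2 (z(j) = (j**2 + j**2) + 166 = 2*j**2 + 166 = 166 + 2*j**2)
Q(f(4))/z(89) - 24520/(-36305) = (9*(-10))/(166 + 2*89**2) - 24520/(-36305) = -90/(166 + 2*7921) - 24520*(-1/36305) = -90/(166 + 15842) + 4904/7261 = -90/16008 + 4904/7261 = -90*1/16008 + 4904/7261 = -15/2668 + 4904/7261 = 12974957/19372348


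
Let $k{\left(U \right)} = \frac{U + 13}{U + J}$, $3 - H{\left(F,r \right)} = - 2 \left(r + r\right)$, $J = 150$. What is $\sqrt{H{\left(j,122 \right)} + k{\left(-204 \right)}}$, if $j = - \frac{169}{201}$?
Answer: $\frac{7 \sqrt{3270}}{18} \approx 22.238$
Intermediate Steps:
$j = - \frac{169}{201}$ ($j = \left(-169\right) \frac{1}{201} = - \frac{169}{201} \approx -0.8408$)
$H{\left(F,r \right)} = 3 + 4 r$ ($H{\left(F,r \right)} = 3 - - 2 \left(r + r\right) = 3 - - 2 \cdot 2 r = 3 - - 4 r = 3 + 4 r$)
$k{\left(U \right)} = \frac{13 + U}{150 + U}$ ($k{\left(U \right)} = \frac{U + 13}{U + 150} = \frac{13 + U}{150 + U}$)
$\sqrt{H{\left(j,122 \right)} + k{\left(-204 \right)}} = \sqrt{\left(3 + 4 \cdot 122\right) + \frac{13 - 204}{150 - 204}} = \sqrt{\left(3 + 488\right) + \frac{1}{-54} \left(-191\right)} = \sqrt{491 - - \frac{191}{54}} = \sqrt{491 + \frac{191}{54}} = \sqrt{\frac{26705}{54}} = \frac{7 \sqrt{3270}}{18}$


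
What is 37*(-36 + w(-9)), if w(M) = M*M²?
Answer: -28305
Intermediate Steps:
w(M) = M³
37*(-36 + w(-9)) = 37*(-36 + (-9)³) = 37*(-36 - 729) = 37*(-765) = -28305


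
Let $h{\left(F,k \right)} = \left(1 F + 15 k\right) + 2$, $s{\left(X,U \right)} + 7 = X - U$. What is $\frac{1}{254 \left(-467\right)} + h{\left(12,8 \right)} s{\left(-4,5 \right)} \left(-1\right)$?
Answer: $\frac{254316991}{118618} \approx 2144.0$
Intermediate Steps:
$s{\left(X,U \right)} = -7 + X - U$ ($s{\left(X,U \right)} = -7 - \left(U - X\right) = -7 + X - U$)
$h{\left(F,k \right)} = 2 + F + 15 k$ ($h{\left(F,k \right)} = \left(F + 15 k\right) + 2 = 2 + F + 15 k$)
$\frac{1}{254 \left(-467\right)} + h{\left(12,8 \right)} s{\left(-4,5 \right)} \left(-1\right) = \frac{1}{254 \left(-467\right)} + \left(2 + 12 + 15 \cdot 8\right) \left(-7 - 4 - 5\right) \left(-1\right) = \frac{1}{254} \left(- \frac{1}{467}\right) + \left(2 + 12 + 120\right) \left(-7 - 4 - 5\right) \left(-1\right) = - \frac{1}{118618} + 134 \left(\left(-16\right) \left(-1\right)\right) = - \frac{1}{118618} + 134 \cdot 16 = - \frac{1}{118618} + 2144 = \frac{254316991}{118618}$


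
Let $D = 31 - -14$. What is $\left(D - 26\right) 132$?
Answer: $2508$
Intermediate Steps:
$D = 45$ ($D = 31 + 14 = 45$)
$\left(D - 26\right) 132 = \left(45 - 26\right) 132 = 19 \cdot 132 = 2508$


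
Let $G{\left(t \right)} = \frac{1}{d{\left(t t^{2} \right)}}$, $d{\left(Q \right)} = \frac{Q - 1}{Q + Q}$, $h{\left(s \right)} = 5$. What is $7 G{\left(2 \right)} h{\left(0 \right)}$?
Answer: $80$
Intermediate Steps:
$d{\left(Q \right)} = \frac{-1 + Q}{2 Q}$
$G{\left(t \right)} = \frac{2 t^{3}}{-1 + t^{3}}$ ($G{\left(t \right)} = \frac{1}{\frac{1}{2} \frac{1}{t t^{2}} \left(-1 + t t^{2}\right)} = \frac{1}{\frac{1}{2} \frac{1}{t^{3}} \left(-1 + t^{3}\right)} = \frac{2 t^{3}}{-1 + t^{3}}$)
$7 G{\left(2 \right)} h{\left(0 \right)} = 7 \frac{2 \cdot 2^{3}}{-1 + 2^{3}} \cdot 5 = 7 \cdot 2 \cdot 8 \frac{1}{-1 + 8} \cdot 5 = 7 \cdot 2 \cdot 8 \cdot \frac{1}{7} \cdot 5 = 7 \cdot \frac{16}{7} \cdot 5 = 16 \cdot 5 = 80$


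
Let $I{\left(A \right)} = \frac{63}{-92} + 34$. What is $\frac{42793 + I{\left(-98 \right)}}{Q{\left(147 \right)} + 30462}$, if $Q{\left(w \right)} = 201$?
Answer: $\frac{3940021}{2820996} \approx 1.3967$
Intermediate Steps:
$I{\left(A \right)} = \frac{3065}{92}$ ($I{\left(A \right)} = 63 \left(- \frac{1}{92}\right) + 34 = - \frac{63}{92} + 34 = \frac{3065}{92}$)
$\frac{42793 + I{\left(-98 \right)}}{Q{\left(147 \right)} + 30462} = \frac{42793 + \frac{3065}{92}}{201 + 30462} = \frac{3940021}{92 \cdot 30663} = \frac{3940021}{92} \cdot \frac{1}{30663} = \frac{3940021}{2820996}$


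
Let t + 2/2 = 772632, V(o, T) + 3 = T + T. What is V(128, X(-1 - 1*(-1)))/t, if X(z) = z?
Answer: -3/772631 ≈ -3.8828e-6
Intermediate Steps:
V(o, T) = -3 + 2*T (V(o, T) = -3 + (T + T) = -3 + 2*T)
t = 772631 (t = -1 + 772632 = 772631)
V(128, X(-1 - 1*(-1)))/t = (-3 + 2*(-1 - 1*(-1)))/772631 = (-3 + 2*(-1 + 1))*(1/772631) = (-3 + 2*0)*(1/772631) = (-3 + 0)*(1/772631) = -3*1/772631 = -3/772631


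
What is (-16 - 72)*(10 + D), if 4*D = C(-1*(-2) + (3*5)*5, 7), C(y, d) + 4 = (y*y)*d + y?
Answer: -915552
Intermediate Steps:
C(y, d) = -4 + y + d*y² (C(y, d) = -4 + ((y*y)*d + y) = -4 + (y²*d + y) = -4 + (d*y² + y) = -4 + (y + d*y²) = -4 + y + d*y²)
D = 10394 (D = (-4 + (-1*(-2) + (3*5)*5) + 7*(-1*(-2) + (3*5)*5)²)/4 = (-4 + (2 + 15*5) + 7*(2 + 15*5)²)/4 = (-4 + (2 + 75) + 7*(2 + 75)²)/4 = (-4 + 77 + 7*77²)/4 = (-4 + 77 + 7*5929)/4 = (-4 + 77 + 41503)/4 = (¼)*41576 = 10394)
(-16 - 72)*(10 + D) = (-16 - 72)*(10 + 10394) = -88*10404 = -915552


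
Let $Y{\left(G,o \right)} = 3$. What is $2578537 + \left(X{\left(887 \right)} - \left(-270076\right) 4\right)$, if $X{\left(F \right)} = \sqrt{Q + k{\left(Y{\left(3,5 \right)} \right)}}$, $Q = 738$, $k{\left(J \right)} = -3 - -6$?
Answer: $3658841 + \sqrt{741} \approx 3.6589 \cdot 10^{6}$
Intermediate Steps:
$k{\left(J \right)} = 3$ ($k{\left(J \right)} = -3 + 6 = 3$)
$X{\left(F \right)} = \sqrt{741}$ ($X{\left(F \right)} = \sqrt{738 + 3} = \sqrt{741}$)
$2578537 + \left(X{\left(887 \right)} - \left(-270076\right) 4\right) = 2578537 + \left(\sqrt{741} - \left(-270076\right) 4\right) = 2578537 + \left(\sqrt{741} - -1080304\right) = 2578537 + \left(\sqrt{741} + 1080304\right) = 2578537 + \left(1080304 + \sqrt{741}\right) = 3658841 + \sqrt{741}$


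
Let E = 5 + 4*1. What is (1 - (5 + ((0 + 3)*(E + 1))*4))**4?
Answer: 236421376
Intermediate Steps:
E = 9 (E = 5 + 4 = 9)
(1 - (5 + ((0 + 3)*(E + 1))*4))**4 = (1 - (5 + ((0 + 3)*(9 + 1))*4))**4 = (1 - (5 + (3*10)*4))**4 = (1 - (5 + 30*4))**4 = (1 - (5 + 120))**4 = (1 - 1*125)**4 = (1 - 125)**4 = (-124)**4 = 236421376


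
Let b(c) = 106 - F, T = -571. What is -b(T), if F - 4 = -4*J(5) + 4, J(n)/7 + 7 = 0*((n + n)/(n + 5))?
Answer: 98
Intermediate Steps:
J(n) = -49 (J(n) = -49 + 7*(0*((n + n)/(n + 5))) = -49 + 7*(0*((2*n)/(5 + n))) = -49 + 7*(0*(2*n/(5 + n))) = -49 + 7*0 = -49 + 0 = -49)
F = 204 (F = 4 + (-4*(-49) + 4) = 4 + (196 + 4) = 4 + 200 = 204)
b(c) = -98 (b(c) = 106 - 1*204 = 106 - 204 = -98)
-b(T) = -1*(-98) = 98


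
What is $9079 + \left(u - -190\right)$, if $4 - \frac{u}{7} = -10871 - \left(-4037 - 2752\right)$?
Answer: $37871$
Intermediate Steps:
$u = 28602$ ($u = 28 - 7 \left(-10871 - \left(-4037 - 2752\right)\right) = 28 - 7 \left(-10871 - -6789\right) = 28 - 7 \left(-10871 + 6789\right) = 28 - -28574 = 28 + 28574 = 28602$)
$9079 + \left(u - -190\right) = 9079 + \left(28602 - -190\right) = 9079 + \left(28602 + 190\right) = 9079 + 28792 = 37871$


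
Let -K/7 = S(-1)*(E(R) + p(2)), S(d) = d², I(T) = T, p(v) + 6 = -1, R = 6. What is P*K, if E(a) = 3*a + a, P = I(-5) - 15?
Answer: 2380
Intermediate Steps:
p(v) = -7 (p(v) = -6 - 1 = -7)
P = -20 (P = -5 - 15 = -20)
E(a) = 4*a
K = -119 (K = -7*(-1)²*(4*6 - 7) = -7*(24 - 7) = -7*17 = -119)
P*K = -20*(-119) = 2380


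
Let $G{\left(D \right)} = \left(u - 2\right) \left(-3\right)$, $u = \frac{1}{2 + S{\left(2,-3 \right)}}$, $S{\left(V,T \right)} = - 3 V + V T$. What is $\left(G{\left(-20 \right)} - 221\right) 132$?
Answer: $- \frac{141702}{5} \approx -28340.0$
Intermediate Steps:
$S{\left(V,T \right)} = - 3 V + T V$
$u = - \frac{1}{10}$ ($u = \frac{1}{2 + 2 \left(-3 - 3\right)} = \frac{1}{2 + 2 \left(-6\right)} = \frac{1}{2 - 12} = \frac{1}{-10} = - \frac{1}{10} \approx -0.1$)
$G{\left(D \right)} = \frac{63}{10}$ ($G{\left(D \right)} = \left(- \frac{1}{10} - 2\right) \left(-3\right) = \left(- \frac{21}{10}\right) \left(-3\right) = \frac{63}{10}$)
$\left(G{\left(-20 \right)} - 221\right) 132 = \left(\frac{63}{10} - 221\right) 132 = \left(- \frac{2147}{10}\right) 132 = - \frac{141702}{5}$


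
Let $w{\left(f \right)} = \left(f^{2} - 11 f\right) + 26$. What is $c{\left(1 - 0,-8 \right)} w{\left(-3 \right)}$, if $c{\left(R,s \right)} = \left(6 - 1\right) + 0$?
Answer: $340$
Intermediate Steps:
$c{\left(R,s \right)} = 5$ ($c{\left(R,s \right)} = 5 + 0 = 5$)
$w{\left(f \right)} = 26 + f^{2} - 11 f$
$c{\left(1 - 0,-8 \right)} w{\left(-3 \right)} = 5 \left(26 + \left(-3\right)^{2} - -33\right) = 5 \left(26 + 9 + 33\right) = 5 \cdot 68 = 340$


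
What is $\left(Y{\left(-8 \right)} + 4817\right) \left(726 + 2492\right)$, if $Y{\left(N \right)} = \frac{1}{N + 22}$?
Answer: $\frac{108509351}{7} \approx 1.5501 \cdot 10^{7}$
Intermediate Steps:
$Y{\left(N \right)} = \frac{1}{22 + N}$
$\left(Y{\left(-8 \right)} + 4817\right) \left(726 + 2492\right) = \left(\frac{1}{22 - 8} + 4817\right) \left(726 + 2492\right) = \left(\frac{1}{14} + 4817\right) 3218 = \frac{67439}{14} \cdot 3218 = \frac{108509351}{7}$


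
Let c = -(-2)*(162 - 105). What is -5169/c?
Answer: -1723/38 ≈ -45.342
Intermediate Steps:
c = 114 (c = -(-2)*57 = -1*(-114) = 114)
-5169/c = -5169/114 = -5169*1/114 = -1723/38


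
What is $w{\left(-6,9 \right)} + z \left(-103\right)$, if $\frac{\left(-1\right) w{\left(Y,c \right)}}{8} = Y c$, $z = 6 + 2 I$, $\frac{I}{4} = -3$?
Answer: $2286$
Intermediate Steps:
$I = -12$ ($I = 4 \left(-3\right) = -12$)
$z = -18$ ($z = 6 + 2 \left(-12\right) = 6 - 24 = -18$)
$w{\left(Y,c \right)} = - 8 Y c$
$w{\left(-6,9 \right)} + z \left(-103\right) = \left(-8\right) \left(-6\right) 9 - -1854 = 432 + 1854 = 2286$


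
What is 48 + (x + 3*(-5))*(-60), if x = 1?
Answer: 888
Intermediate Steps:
48 + (x + 3*(-5))*(-60) = 48 + (1 + 3*(-5))*(-60) = 48 + (1 - 15)*(-60) = 48 - 14*(-60) = 48 + 840 = 888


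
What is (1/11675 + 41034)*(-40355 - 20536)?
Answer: -29171170168341/11675 ≈ -2.4986e+9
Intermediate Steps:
(1/11675 + 41034)*(-40355 - 20536) = (1/11675 + 41034)*(-60891) = (479071951/11675)*(-60891) = -29171170168341/11675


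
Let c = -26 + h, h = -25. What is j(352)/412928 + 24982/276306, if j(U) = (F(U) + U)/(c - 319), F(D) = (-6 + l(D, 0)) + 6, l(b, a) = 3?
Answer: 381673581089/4221495906816 ≈ 0.090412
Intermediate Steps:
c = -51 (c = -26 - 25 = -51)
F(D) = 3 (F(D) = (-6 + 3) + 6 = -3 + 6 = 3)
j(U) = -3/370 - U/370 (j(U) = (3 + U)/(-51 - 319) = (3 + U)/(-370) = (3 + U)*(-1/370) = -3/370 - U/370)
j(352)/412928 + 24982/276306 = (-3/370 - 1/370*352)/412928 + 24982/276306 = (-3/370 - 176/185)*(1/412928) + 24982*(1/276306) = -71/74*1/412928 + 12491/138153 = -71/30556672 + 12491/138153 = 381673581089/4221495906816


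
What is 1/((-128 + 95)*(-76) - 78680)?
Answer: -1/76172 ≈ -1.3128e-5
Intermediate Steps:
1/((-128 + 95)*(-76) - 78680) = 1/(-33*(-76) - 78680) = 1/(2508 - 78680) = 1/(-76172) = -1/76172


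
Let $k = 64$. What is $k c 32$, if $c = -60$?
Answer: $-122880$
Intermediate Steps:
$k c 32 = 64 \left(-60\right) 32 = \left(-3840\right) 32 = -122880$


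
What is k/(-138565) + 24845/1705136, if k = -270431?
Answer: 66366325863/33753167120 ≈ 1.9662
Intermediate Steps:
k/(-138565) + 24845/1705136 = -270431/(-138565) + 24845/1705136 = -270431*(-1/138565) + 24845*(1/1705136) = 38633/19795 + 24845/1705136 = 66366325863/33753167120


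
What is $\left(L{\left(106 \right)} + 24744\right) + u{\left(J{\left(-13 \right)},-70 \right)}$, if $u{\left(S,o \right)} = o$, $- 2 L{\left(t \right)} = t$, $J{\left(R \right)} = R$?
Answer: $24621$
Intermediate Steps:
$L{\left(t \right)} = - \frac{t}{2}$
$\left(L{\left(106 \right)} + 24744\right) + u{\left(J{\left(-13 \right)},-70 \right)} = \left(\left(- \frac{1}{2}\right) 106 + 24744\right) - 70 = \left(-53 + 24744\right) - 70 = 24691 - 70 = 24621$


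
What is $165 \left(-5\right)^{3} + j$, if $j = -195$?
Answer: $-20820$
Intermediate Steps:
$165 \left(-5\right)^{3} + j = 165 \left(-5\right)^{3} - 195 = 165 \left(-125\right) - 195 = -20625 - 195 = -20820$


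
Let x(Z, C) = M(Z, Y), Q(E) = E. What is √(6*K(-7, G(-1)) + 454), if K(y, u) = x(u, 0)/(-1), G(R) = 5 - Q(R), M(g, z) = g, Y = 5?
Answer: √418 ≈ 20.445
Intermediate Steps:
x(Z, C) = Z
G(R) = 5 - R
K(y, u) = -u (K(y, u) = u/(-1) = u*(-1) = -u)
√(6*K(-7, G(-1)) + 454) = √(6*(-(5 - 1*(-1))) + 454) = √(6*(-(5 + 1)) + 454) = √(6*(-1*6) + 454) = √(6*(-6) + 454) = √(-36 + 454) = √418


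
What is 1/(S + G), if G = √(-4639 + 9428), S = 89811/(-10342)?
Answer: 928825362/504150884875 + 106956964*√4789/504150884875 ≈ 0.016524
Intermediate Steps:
S = -89811/10342 (S = 89811*(-1/10342) = -89811/10342 ≈ -8.6841)
G = √4789 ≈ 69.203
1/(S + G) = 1/(-89811/10342 + √4789)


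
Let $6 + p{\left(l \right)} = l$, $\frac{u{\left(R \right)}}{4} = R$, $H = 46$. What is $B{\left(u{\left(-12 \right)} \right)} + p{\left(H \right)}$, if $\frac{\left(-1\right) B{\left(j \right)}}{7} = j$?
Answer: $376$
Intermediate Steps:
$u{\left(R \right)} = 4 R$
$p{\left(l \right)} = -6 + l$
$B{\left(j \right)} = - 7 j$
$B{\left(u{\left(-12 \right)} \right)} + p{\left(H \right)} = - 7 \cdot 4 \left(-12\right) + \left(-6 + 46\right) = \left(-7\right) \left(-48\right) + 40 = 336 + 40 = 376$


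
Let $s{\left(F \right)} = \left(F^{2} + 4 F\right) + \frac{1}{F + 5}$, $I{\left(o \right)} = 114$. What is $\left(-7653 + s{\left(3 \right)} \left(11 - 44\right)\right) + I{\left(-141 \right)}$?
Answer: $- \frac{65889}{8} \approx -8236.1$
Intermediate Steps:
$s{\left(F \right)} = F^{2} + \frac{1}{5 + F} + 4 F$ ($s{\left(F \right)} = \left(F^{2} + 4 F\right) + \frac{1}{5 + F} = F^{2} + \frac{1}{5 + F} + 4 F$)
$\left(-7653 + s{\left(3 \right)} \left(11 - 44\right)\right) + I{\left(-141 \right)} = \left(-7653 + \frac{1 + 3^{3} + 9 \cdot 3^{2} + 20 \cdot 3}{5 + 3} \left(11 - 44\right)\right) + 114 = \left(-7653 + \frac{1 + 27 + 9 \cdot 9 + 60}{8} \left(-33\right)\right) + 114 = \left(-7653 + \frac{1 + 27 + 81 + 60}{8} \left(-33\right)\right) + 114 = \left(-7653 + \frac{1}{8} \cdot 169 \left(-33\right)\right) + 114 = \left(-7653 + \frac{169}{8} \left(-33\right)\right) + 114 = \left(-7653 - \frac{5577}{8}\right) + 114 = - \frac{66801}{8} + 114 = - \frac{65889}{8}$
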